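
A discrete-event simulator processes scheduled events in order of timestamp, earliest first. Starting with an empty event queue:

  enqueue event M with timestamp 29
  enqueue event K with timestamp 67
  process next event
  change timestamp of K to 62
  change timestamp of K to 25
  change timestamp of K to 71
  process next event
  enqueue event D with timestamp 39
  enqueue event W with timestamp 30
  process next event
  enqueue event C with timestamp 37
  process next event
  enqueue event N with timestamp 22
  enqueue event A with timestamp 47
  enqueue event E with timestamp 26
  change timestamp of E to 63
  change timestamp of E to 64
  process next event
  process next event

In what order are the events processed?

add M (timestamp 29) → {M:29}
add K (timestamp 67) → {M:29, K:67}
process next event → M; now {K:67}
update K to timestamp 62 → {K:62}
update K to timestamp 25 → {K:25}
update K to timestamp 71 → {K:71}
process next event → K; now {}
add D (timestamp 39) → {D:39}
add W (timestamp 30) → {W:30, D:39}
process next event → W; now {D:39}
add C (timestamp 37) → {C:37, D:39}
process next event → C; now {D:39}
add N (timestamp 22) → {N:22, D:39}
add A (timestamp 47) → {N:22, D:39, A:47}
add E (timestamp 26) → {N:22, E:26, D:39, A:47}
update E to timestamp 63 → {N:22, D:39, A:47, E:63}
update E to timestamp 64 → {N:22, D:39, A:47, E:64}
process next event → N; now {D:39, A:47, E:64}
process next event → D; now {A:47, E:64}

M → K → W → C → N → D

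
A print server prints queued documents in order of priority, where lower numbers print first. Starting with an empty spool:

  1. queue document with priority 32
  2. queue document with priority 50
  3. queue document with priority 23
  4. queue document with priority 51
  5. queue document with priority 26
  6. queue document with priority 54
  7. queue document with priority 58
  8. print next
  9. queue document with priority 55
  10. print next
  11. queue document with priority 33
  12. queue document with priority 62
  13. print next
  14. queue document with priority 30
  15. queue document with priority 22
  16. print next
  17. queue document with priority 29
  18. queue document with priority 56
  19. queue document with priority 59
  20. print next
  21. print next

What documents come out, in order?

insert 32 → {32}
insert 50 → {32, 50}
insert 23 → {23, 32, 50}
insert 51 → {23, 32, 50, 51}
insert 26 → {23, 26, 32, 50, 51}
insert 54 → {23, 26, 32, 50, 51, 54}
insert 58 → {23, 26, 32, 50, 51, 54, 58}
print next → 23; now {26, 32, 50, 51, 54, 58}
insert 55 → {26, 32, 50, 51, 54, 55, 58}
print next → 26; now {32, 50, 51, 54, 55, 58}
insert 33 → {32, 33, 50, 51, 54, 55, 58}
insert 62 → {32, 33, 50, 51, 54, 55, 58, 62}
print next → 32; now {33, 50, 51, 54, 55, 58, 62}
insert 30 → {30, 33, 50, 51, 54, 55, 58, 62}
insert 22 → {22, 30, 33, 50, 51, 54, 55, 58, 62}
print next → 22; now {30, 33, 50, 51, 54, 55, 58, 62}
insert 29 → {29, 30, 33, 50, 51, 54, 55, 58, 62}
insert 56 → {29, 30, 33, 50, 51, 54, 55, 56, 58, 62}
insert 59 → {29, 30, 33, 50, 51, 54, 55, 56, 58, 59, 62}
print next → 29; now {30, 33, 50, 51, 54, 55, 56, 58, 59, 62}
print next → 30; now {33, 50, 51, 54, 55, 56, 58, 59, 62}

23 → 26 → 32 → 22 → 29 → 30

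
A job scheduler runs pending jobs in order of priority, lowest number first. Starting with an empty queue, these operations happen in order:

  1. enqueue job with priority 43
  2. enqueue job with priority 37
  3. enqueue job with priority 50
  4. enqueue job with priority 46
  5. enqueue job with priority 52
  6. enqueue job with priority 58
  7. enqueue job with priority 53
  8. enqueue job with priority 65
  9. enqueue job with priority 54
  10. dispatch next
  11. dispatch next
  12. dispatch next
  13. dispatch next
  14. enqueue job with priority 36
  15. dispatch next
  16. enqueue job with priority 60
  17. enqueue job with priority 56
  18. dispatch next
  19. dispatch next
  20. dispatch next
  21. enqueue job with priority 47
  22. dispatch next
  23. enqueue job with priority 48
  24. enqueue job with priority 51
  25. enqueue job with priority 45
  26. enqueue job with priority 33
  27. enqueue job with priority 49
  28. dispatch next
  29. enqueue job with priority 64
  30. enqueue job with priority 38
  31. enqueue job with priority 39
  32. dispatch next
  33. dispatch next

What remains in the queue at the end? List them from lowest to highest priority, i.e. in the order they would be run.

45, 48, 49, 51, 56, 58, 60, 64, 65

insert 43 → {43}
insert 37 → {37, 43}
insert 50 → {37, 43, 50}
insert 46 → {37, 43, 46, 50}
insert 52 → {37, 43, 46, 50, 52}
insert 58 → {37, 43, 46, 50, 52, 58}
insert 53 → {37, 43, 46, 50, 52, 53, 58}
insert 65 → {37, 43, 46, 50, 52, 53, 58, 65}
insert 54 → {37, 43, 46, 50, 52, 53, 54, 58, 65}
dispatch next → 37; now {43, 46, 50, 52, 53, 54, 58, 65}
dispatch next → 43; now {46, 50, 52, 53, 54, 58, 65}
dispatch next → 46; now {50, 52, 53, 54, 58, 65}
dispatch next → 50; now {52, 53, 54, 58, 65}
insert 36 → {36, 52, 53, 54, 58, 65}
dispatch next → 36; now {52, 53, 54, 58, 65}
insert 60 → {52, 53, 54, 58, 60, 65}
insert 56 → {52, 53, 54, 56, 58, 60, 65}
dispatch next → 52; now {53, 54, 56, 58, 60, 65}
dispatch next → 53; now {54, 56, 58, 60, 65}
dispatch next → 54; now {56, 58, 60, 65}
insert 47 → {47, 56, 58, 60, 65}
dispatch next → 47; now {56, 58, 60, 65}
insert 48 → {48, 56, 58, 60, 65}
insert 51 → {48, 51, 56, 58, 60, 65}
insert 45 → {45, 48, 51, 56, 58, 60, 65}
insert 33 → {33, 45, 48, 51, 56, 58, 60, 65}
insert 49 → {33, 45, 48, 49, 51, 56, 58, 60, 65}
dispatch next → 33; now {45, 48, 49, 51, 56, 58, 60, 65}
insert 64 → {45, 48, 49, 51, 56, 58, 60, 64, 65}
insert 38 → {38, 45, 48, 49, 51, 56, 58, 60, 64, 65}
insert 39 → {38, 39, 45, 48, 49, 51, 56, 58, 60, 64, 65}
dispatch next → 38; now {39, 45, 48, 49, 51, 56, 58, 60, 64, 65}
dispatch next → 39; now {45, 48, 49, 51, 56, 58, 60, 64, 65}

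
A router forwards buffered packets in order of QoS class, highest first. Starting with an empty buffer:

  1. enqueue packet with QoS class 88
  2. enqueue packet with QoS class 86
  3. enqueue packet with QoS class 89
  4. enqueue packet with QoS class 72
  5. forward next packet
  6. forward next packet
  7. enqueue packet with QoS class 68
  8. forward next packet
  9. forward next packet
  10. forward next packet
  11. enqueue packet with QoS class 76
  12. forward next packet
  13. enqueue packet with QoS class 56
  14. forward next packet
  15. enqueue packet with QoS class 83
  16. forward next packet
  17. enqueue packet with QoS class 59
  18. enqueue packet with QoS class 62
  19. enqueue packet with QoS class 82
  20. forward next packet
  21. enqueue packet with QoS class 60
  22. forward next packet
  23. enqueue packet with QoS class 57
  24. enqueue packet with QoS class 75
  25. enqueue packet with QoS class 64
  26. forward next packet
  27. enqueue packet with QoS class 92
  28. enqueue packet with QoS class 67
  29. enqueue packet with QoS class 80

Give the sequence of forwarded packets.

89, 88, 86, 72, 68, 76, 56, 83, 82, 62, 75

insert 88 → {88}
insert 86 → {88, 86}
insert 89 → {89, 88, 86}
insert 72 → {89, 88, 86, 72}
forward next packet → 89; now {88, 86, 72}
forward next packet → 88; now {86, 72}
insert 68 → {86, 72, 68}
forward next packet → 86; now {72, 68}
forward next packet → 72; now {68}
forward next packet → 68; now {}
insert 76 → {76}
forward next packet → 76; now {}
insert 56 → {56}
forward next packet → 56; now {}
insert 83 → {83}
forward next packet → 83; now {}
insert 59 → {59}
insert 62 → {62, 59}
insert 82 → {82, 62, 59}
forward next packet → 82; now {62, 59}
insert 60 → {62, 60, 59}
forward next packet → 62; now {60, 59}
insert 57 → {60, 59, 57}
insert 75 → {75, 60, 59, 57}
insert 64 → {75, 64, 60, 59, 57}
forward next packet → 75; now {64, 60, 59, 57}
insert 92 → {92, 64, 60, 59, 57}
insert 67 → {92, 67, 64, 60, 59, 57}
insert 80 → {92, 80, 67, 64, 60, 59, 57}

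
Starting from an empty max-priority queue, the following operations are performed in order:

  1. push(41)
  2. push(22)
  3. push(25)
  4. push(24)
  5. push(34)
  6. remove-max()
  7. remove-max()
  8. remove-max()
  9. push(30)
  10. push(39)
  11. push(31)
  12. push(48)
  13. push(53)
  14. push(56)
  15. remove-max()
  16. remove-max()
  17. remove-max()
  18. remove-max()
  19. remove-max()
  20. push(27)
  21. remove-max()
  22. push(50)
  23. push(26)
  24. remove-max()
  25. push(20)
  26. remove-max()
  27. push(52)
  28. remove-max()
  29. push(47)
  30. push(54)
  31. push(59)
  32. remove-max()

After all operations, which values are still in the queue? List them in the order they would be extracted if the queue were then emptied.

insert 41 → {41}
insert 22 → {41, 22}
insert 25 → {41, 25, 22}
insert 24 → {41, 25, 24, 22}
insert 34 → {41, 34, 25, 24, 22}
remove-max → 41; now {34, 25, 24, 22}
remove-max → 34; now {25, 24, 22}
remove-max → 25; now {24, 22}
insert 30 → {30, 24, 22}
insert 39 → {39, 30, 24, 22}
insert 31 → {39, 31, 30, 24, 22}
insert 48 → {48, 39, 31, 30, 24, 22}
insert 53 → {53, 48, 39, 31, 30, 24, 22}
insert 56 → {56, 53, 48, 39, 31, 30, 24, 22}
remove-max → 56; now {53, 48, 39, 31, 30, 24, 22}
remove-max → 53; now {48, 39, 31, 30, 24, 22}
remove-max → 48; now {39, 31, 30, 24, 22}
remove-max → 39; now {31, 30, 24, 22}
remove-max → 31; now {30, 24, 22}
insert 27 → {30, 27, 24, 22}
remove-max → 30; now {27, 24, 22}
insert 50 → {50, 27, 24, 22}
insert 26 → {50, 27, 26, 24, 22}
remove-max → 50; now {27, 26, 24, 22}
insert 20 → {27, 26, 24, 22, 20}
remove-max → 27; now {26, 24, 22, 20}
insert 52 → {52, 26, 24, 22, 20}
remove-max → 52; now {26, 24, 22, 20}
insert 47 → {47, 26, 24, 22, 20}
insert 54 → {54, 47, 26, 24, 22, 20}
insert 59 → {59, 54, 47, 26, 24, 22, 20}
remove-max → 59; now {54, 47, 26, 24, 22, 20}

[54, 47, 26, 24, 22, 20]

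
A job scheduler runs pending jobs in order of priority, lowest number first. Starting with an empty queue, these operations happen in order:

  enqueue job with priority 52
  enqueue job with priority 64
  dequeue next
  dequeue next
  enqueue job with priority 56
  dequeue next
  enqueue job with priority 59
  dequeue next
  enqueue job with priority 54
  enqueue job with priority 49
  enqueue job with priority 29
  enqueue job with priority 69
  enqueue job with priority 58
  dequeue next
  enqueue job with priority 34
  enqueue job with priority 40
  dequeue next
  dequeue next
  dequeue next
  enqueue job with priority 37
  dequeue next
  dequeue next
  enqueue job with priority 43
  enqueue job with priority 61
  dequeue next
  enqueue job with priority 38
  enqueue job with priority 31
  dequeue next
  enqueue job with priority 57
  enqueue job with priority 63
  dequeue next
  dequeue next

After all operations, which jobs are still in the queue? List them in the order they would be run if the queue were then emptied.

insert 52 → {52}
insert 64 → {52, 64}
dequeue next → 52; now {64}
dequeue next → 64; now {}
insert 56 → {56}
dequeue next → 56; now {}
insert 59 → {59}
dequeue next → 59; now {}
insert 54 → {54}
insert 49 → {49, 54}
insert 29 → {29, 49, 54}
insert 69 → {29, 49, 54, 69}
insert 58 → {29, 49, 54, 58, 69}
dequeue next → 29; now {49, 54, 58, 69}
insert 34 → {34, 49, 54, 58, 69}
insert 40 → {34, 40, 49, 54, 58, 69}
dequeue next → 34; now {40, 49, 54, 58, 69}
dequeue next → 40; now {49, 54, 58, 69}
dequeue next → 49; now {54, 58, 69}
insert 37 → {37, 54, 58, 69}
dequeue next → 37; now {54, 58, 69}
dequeue next → 54; now {58, 69}
insert 43 → {43, 58, 69}
insert 61 → {43, 58, 61, 69}
dequeue next → 43; now {58, 61, 69}
insert 38 → {38, 58, 61, 69}
insert 31 → {31, 38, 58, 61, 69}
dequeue next → 31; now {38, 58, 61, 69}
insert 57 → {38, 57, 58, 61, 69}
insert 63 → {38, 57, 58, 61, 63, 69}
dequeue next → 38; now {57, 58, 61, 63, 69}
dequeue next → 57; now {58, 61, 63, 69}

58, 61, 63, 69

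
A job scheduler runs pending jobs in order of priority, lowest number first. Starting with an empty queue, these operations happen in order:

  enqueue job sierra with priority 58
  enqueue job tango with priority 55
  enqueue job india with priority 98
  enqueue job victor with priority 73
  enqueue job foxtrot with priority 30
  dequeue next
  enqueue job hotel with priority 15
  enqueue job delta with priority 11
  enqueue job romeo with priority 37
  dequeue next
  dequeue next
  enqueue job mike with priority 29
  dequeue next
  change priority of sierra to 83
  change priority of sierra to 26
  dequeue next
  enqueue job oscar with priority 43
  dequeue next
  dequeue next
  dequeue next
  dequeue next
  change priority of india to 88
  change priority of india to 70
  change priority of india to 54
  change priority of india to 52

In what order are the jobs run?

add sierra (priority 58) → {sierra:58}
add tango (priority 55) → {tango:55, sierra:58}
add india (priority 98) → {tango:55, sierra:58, india:98}
add victor (priority 73) → {tango:55, sierra:58, victor:73, india:98}
add foxtrot (priority 30) → {foxtrot:30, tango:55, sierra:58, victor:73, india:98}
dequeue next → foxtrot; now {tango:55, sierra:58, victor:73, india:98}
add hotel (priority 15) → {hotel:15, tango:55, sierra:58, victor:73, india:98}
add delta (priority 11) → {delta:11, hotel:15, tango:55, sierra:58, victor:73, india:98}
add romeo (priority 37) → {delta:11, hotel:15, romeo:37, tango:55, sierra:58, victor:73, india:98}
dequeue next → delta; now {hotel:15, romeo:37, tango:55, sierra:58, victor:73, india:98}
dequeue next → hotel; now {romeo:37, tango:55, sierra:58, victor:73, india:98}
add mike (priority 29) → {mike:29, romeo:37, tango:55, sierra:58, victor:73, india:98}
dequeue next → mike; now {romeo:37, tango:55, sierra:58, victor:73, india:98}
update sierra to priority 83 → {romeo:37, tango:55, victor:73, sierra:83, india:98}
update sierra to priority 26 → {sierra:26, romeo:37, tango:55, victor:73, india:98}
dequeue next → sierra; now {romeo:37, tango:55, victor:73, india:98}
add oscar (priority 43) → {romeo:37, oscar:43, tango:55, victor:73, india:98}
dequeue next → romeo; now {oscar:43, tango:55, victor:73, india:98}
dequeue next → oscar; now {tango:55, victor:73, india:98}
dequeue next → tango; now {victor:73, india:98}
dequeue next → victor; now {india:98}
update india to priority 88 → {india:88}
update india to priority 70 → {india:70}
update india to priority 54 → {india:54}
update india to priority 52 → {india:52}

foxtrot, delta, hotel, mike, sierra, romeo, oscar, tango, victor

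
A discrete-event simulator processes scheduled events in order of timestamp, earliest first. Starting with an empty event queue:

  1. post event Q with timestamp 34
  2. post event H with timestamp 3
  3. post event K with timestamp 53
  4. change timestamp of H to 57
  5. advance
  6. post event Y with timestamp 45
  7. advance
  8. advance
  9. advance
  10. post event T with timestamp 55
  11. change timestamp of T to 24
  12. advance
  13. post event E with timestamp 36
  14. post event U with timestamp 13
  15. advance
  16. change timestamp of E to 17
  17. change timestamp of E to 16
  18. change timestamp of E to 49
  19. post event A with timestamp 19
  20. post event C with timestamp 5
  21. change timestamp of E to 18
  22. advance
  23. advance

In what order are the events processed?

Q → Y → K → H → T → U → C → E

add Q (timestamp 34) → {Q:34}
add H (timestamp 3) → {H:3, Q:34}
add K (timestamp 53) → {H:3, Q:34, K:53}
update H to timestamp 57 → {Q:34, K:53, H:57}
advance → Q; now {K:53, H:57}
add Y (timestamp 45) → {Y:45, K:53, H:57}
advance → Y; now {K:53, H:57}
advance → K; now {H:57}
advance → H; now {}
add T (timestamp 55) → {T:55}
update T to timestamp 24 → {T:24}
advance → T; now {}
add E (timestamp 36) → {E:36}
add U (timestamp 13) → {U:13, E:36}
advance → U; now {E:36}
update E to timestamp 17 → {E:17}
update E to timestamp 16 → {E:16}
update E to timestamp 49 → {E:49}
add A (timestamp 19) → {A:19, E:49}
add C (timestamp 5) → {C:5, A:19, E:49}
update E to timestamp 18 → {C:5, E:18, A:19}
advance → C; now {E:18, A:19}
advance → E; now {A:19}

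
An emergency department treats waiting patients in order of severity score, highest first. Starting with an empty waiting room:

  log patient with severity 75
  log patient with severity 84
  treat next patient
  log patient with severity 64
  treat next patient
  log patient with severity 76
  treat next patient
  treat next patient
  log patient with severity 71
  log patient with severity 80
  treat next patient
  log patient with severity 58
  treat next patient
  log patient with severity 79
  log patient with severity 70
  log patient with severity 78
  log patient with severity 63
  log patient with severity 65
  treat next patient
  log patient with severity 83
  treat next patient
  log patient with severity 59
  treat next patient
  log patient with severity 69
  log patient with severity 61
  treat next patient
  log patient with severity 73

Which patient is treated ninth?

insert 75 → {75}
insert 84 → {84, 75}
treat next patient → 84; now {75}
insert 64 → {75, 64}
treat next patient → 75; now {64}
insert 76 → {76, 64}
treat next patient → 76; now {64}
treat next patient → 64; now {}
insert 71 → {71}
insert 80 → {80, 71}
treat next patient → 80; now {71}
insert 58 → {71, 58}
treat next patient → 71; now {58}
insert 79 → {79, 58}
insert 70 → {79, 70, 58}
insert 78 → {79, 78, 70, 58}
insert 63 → {79, 78, 70, 63, 58}
insert 65 → {79, 78, 70, 65, 63, 58}
treat next patient → 79; now {78, 70, 65, 63, 58}
insert 83 → {83, 78, 70, 65, 63, 58}
treat next patient → 83; now {78, 70, 65, 63, 58}
insert 59 → {78, 70, 65, 63, 59, 58}
treat next patient → 78; now {70, 65, 63, 59, 58}
insert 69 → {70, 69, 65, 63, 59, 58}
insert 61 → {70, 69, 65, 63, 61, 59, 58}
treat next patient → 70; now {69, 65, 63, 61, 59, 58}
insert 73 → {73, 69, 65, 63, 61, 59, 58}

78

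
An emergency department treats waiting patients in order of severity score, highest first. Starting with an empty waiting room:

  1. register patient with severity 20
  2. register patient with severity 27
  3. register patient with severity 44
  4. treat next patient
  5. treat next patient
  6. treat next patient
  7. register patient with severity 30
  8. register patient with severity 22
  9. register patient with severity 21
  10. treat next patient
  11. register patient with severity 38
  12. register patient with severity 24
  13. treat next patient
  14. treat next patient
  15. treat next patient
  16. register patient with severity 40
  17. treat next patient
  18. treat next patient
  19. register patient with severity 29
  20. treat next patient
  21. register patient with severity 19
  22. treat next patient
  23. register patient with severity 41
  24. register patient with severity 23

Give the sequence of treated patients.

[44, 27, 20, 30, 38, 24, 22, 40, 21, 29, 19]

insert 20 → {20}
insert 27 → {27, 20}
insert 44 → {44, 27, 20}
treat next patient → 44; now {27, 20}
treat next patient → 27; now {20}
treat next patient → 20; now {}
insert 30 → {30}
insert 22 → {30, 22}
insert 21 → {30, 22, 21}
treat next patient → 30; now {22, 21}
insert 38 → {38, 22, 21}
insert 24 → {38, 24, 22, 21}
treat next patient → 38; now {24, 22, 21}
treat next patient → 24; now {22, 21}
treat next patient → 22; now {21}
insert 40 → {40, 21}
treat next patient → 40; now {21}
treat next patient → 21; now {}
insert 29 → {29}
treat next patient → 29; now {}
insert 19 → {19}
treat next patient → 19; now {}
insert 41 → {41}
insert 23 → {41, 23}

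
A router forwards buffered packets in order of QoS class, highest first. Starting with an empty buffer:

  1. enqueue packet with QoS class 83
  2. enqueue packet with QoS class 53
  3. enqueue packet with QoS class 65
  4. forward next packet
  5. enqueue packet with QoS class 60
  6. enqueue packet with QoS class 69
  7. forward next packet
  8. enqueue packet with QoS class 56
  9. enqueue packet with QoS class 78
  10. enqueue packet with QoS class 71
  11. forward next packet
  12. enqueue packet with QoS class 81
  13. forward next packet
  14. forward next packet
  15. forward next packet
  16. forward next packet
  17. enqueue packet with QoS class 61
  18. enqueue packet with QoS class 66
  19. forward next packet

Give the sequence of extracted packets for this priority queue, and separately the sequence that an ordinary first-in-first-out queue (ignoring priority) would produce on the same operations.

priority queue: 83 → 69 → 78 → 81 → 71 → 65 → 60 → 66; FIFO queue: 83, 53, 65, 60, 69, 56, 78, 71

insert 83 → {83}
insert 53 → {83, 53}
insert 65 → {83, 65, 53}
forward next packet → 83; now {65, 53}
insert 60 → {65, 60, 53}
insert 69 → {69, 65, 60, 53}
forward next packet → 69; now {65, 60, 53}
insert 56 → {65, 60, 56, 53}
insert 78 → {78, 65, 60, 56, 53}
insert 71 → {78, 71, 65, 60, 56, 53}
forward next packet → 78; now {71, 65, 60, 56, 53}
insert 81 → {81, 71, 65, 60, 56, 53}
forward next packet → 81; now {71, 65, 60, 56, 53}
forward next packet → 71; now {65, 60, 56, 53}
forward next packet → 65; now {60, 56, 53}
forward next packet → 60; now {56, 53}
insert 61 → {61, 56, 53}
insert 66 → {66, 61, 56, 53}
forward next packet → 66; now {61, 56, 53}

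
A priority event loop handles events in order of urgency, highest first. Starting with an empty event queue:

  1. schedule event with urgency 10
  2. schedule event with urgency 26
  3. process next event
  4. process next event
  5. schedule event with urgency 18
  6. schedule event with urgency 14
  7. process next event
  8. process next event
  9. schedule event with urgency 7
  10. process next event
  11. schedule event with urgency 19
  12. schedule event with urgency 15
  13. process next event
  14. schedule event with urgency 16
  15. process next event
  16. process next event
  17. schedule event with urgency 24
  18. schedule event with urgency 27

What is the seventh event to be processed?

16

insert 10 → {10}
insert 26 → {26, 10}
process next event → 26; now {10}
process next event → 10; now {}
insert 18 → {18}
insert 14 → {18, 14}
process next event → 18; now {14}
process next event → 14; now {}
insert 7 → {7}
process next event → 7; now {}
insert 19 → {19}
insert 15 → {19, 15}
process next event → 19; now {15}
insert 16 → {16, 15}
process next event → 16; now {15}
process next event → 15; now {}
insert 24 → {24}
insert 27 → {27, 24}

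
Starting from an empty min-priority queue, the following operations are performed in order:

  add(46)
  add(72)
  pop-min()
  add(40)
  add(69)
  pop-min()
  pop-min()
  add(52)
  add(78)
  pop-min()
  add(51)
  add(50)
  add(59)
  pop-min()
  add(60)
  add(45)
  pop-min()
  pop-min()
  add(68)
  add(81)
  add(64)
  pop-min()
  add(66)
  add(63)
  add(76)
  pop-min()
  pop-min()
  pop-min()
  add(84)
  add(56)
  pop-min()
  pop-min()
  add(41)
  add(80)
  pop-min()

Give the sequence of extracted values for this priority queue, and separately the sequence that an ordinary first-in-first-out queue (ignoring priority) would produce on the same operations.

priority queue: 46, 40, 69, 52, 50, 45, 51, 59, 60, 63, 64, 56, 66, 41; FIFO queue: 46, 72, 40, 69, 52, 78, 51, 50, 59, 60, 45, 68, 81, 64

insert 46 → {46}
insert 72 → {46, 72}
pop-min → 46; now {72}
insert 40 → {40, 72}
insert 69 → {40, 69, 72}
pop-min → 40; now {69, 72}
pop-min → 69; now {72}
insert 52 → {52, 72}
insert 78 → {52, 72, 78}
pop-min → 52; now {72, 78}
insert 51 → {51, 72, 78}
insert 50 → {50, 51, 72, 78}
insert 59 → {50, 51, 59, 72, 78}
pop-min → 50; now {51, 59, 72, 78}
insert 60 → {51, 59, 60, 72, 78}
insert 45 → {45, 51, 59, 60, 72, 78}
pop-min → 45; now {51, 59, 60, 72, 78}
pop-min → 51; now {59, 60, 72, 78}
insert 68 → {59, 60, 68, 72, 78}
insert 81 → {59, 60, 68, 72, 78, 81}
insert 64 → {59, 60, 64, 68, 72, 78, 81}
pop-min → 59; now {60, 64, 68, 72, 78, 81}
insert 66 → {60, 64, 66, 68, 72, 78, 81}
insert 63 → {60, 63, 64, 66, 68, 72, 78, 81}
insert 76 → {60, 63, 64, 66, 68, 72, 76, 78, 81}
pop-min → 60; now {63, 64, 66, 68, 72, 76, 78, 81}
pop-min → 63; now {64, 66, 68, 72, 76, 78, 81}
pop-min → 64; now {66, 68, 72, 76, 78, 81}
insert 84 → {66, 68, 72, 76, 78, 81, 84}
insert 56 → {56, 66, 68, 72, 76, 78, 81, 84}
pop-min → 56; now {66, 68, 72, 76, 78, 81, 84}
pop-min → 66; now {68, 72, 76, 78, 81, 84}
insert 41 → {41, 68, 72, 76, 78, 81, 84}
insert 80 → {41, 68, 72, 76, 78, 80, 81, 84}
pop-min → 41; now {68, 72, 76, 78, 80, 81, 84}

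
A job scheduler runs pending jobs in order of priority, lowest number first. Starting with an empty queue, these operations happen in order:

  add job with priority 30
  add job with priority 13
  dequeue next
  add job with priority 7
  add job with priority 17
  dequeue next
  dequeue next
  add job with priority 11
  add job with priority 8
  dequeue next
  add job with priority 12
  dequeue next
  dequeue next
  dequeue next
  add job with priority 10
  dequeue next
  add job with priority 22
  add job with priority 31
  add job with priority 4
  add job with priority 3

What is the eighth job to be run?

insert 30 → {30}
insert 13 → {13, 30}
dequeue next → 13; now {30}
insert 7 → {7, 30}
insert 17 → {7, 17, 30}
dequeue next → 7; now {17, 30}
dequeue next → 17; now {30}
insert 11 → {11, 30}
insert 8 → {8, 11, 30}
dequeue next → 8; now {11, 30}
insert 12 → {11, 12, 30}
dequeue next → 11; now {12, 30}
dequeue next → 12; now {30}
dequeue next → 30; now {}
insert 10 → {10}
dequeue next → 10; now {}
insert 22 → {22}
insert 31 → {22, 31}
insert 4 → {4, 22, 31}
insert 3 → {3, 4, 22, 31}

10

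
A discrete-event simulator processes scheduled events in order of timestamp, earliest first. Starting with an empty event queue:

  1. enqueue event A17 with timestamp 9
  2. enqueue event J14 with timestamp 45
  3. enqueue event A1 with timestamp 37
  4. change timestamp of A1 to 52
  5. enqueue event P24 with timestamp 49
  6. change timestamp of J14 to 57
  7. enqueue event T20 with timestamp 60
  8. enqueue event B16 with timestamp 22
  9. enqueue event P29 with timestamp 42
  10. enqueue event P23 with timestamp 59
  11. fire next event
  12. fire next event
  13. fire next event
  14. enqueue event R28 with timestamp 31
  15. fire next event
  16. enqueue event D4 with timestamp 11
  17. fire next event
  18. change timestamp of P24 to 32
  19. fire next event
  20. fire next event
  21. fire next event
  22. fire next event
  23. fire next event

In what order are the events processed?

A17, B16, P29, R28, D4, P24, A1, J14, P23, T20

add A17 (timestamp 9) → {A17:9}
add J14 (timestamp 45) → {A17:9, J14:45}
add A1 (timestamp 37) → {A17:9, A1:37, J14:45}
update A1 to timestamp 52 → {A17:9, J14:45, A1:52}
add P24 (timestamp 49) → {A17:9, J14:45, P24:49, A1:52}
update J14 to timestamp 57 → {A17:9, P24:49, A1:52, J14:57}
add T20 (timestamp 60) → {A17:9, P24:49, A1:52, J14:57, T20:60}
add B16 (timestamp 22) → {A17:9, B16:22, P24:49, A1:52, J14:57, T20:60}
add P29 (timestamp 42) → {A17:9, B16:22, P29:42, P24:49, A1:52, J14:57, T20:60}
add P23 (timestamp 59) → {A17:9, B16:22, P29:42, P24:49, A1:52, J14:57, P23:59, T20:60}
fire next event → A17; now {B16:22, P29:42, P24:49, A1:52, J14:57, P23:59, T20:60}
fire next event → B16; now {P29:42, P24:49, A1:52, J14:57, P23:59, T20:60}
fire next event → P29; now {P24:49, A1:52, J14:57, P23:59, T20:60}
add R28 (timestamp 31) → {R28:31, P24:49, A1:52, J14:57, P23:59, T20:60}
fire next event → R28; now {P24:49, A1:52, J14:57, P23:59, T20:60}
add D4 (timestamp 11) → {D4:11, P24:49, A1:52, J14:57, P23:59, T20:60}
fire next event → D4; now {P24:49, A1:52, J14:57, P23:59, T20:60}
update P24 to timestamp 32 → {P24:32, A1:52, J14:57, P23:59, T20:60}
fire next event → P24; now {A1:52, J14:57, P23:59, T20:60}
fire next event → A1; now {J14:57, P23:59, T20:60}
fire next event → J14; now {P23:59, T20:60}
fire next event → P23; now {T20:60}
fire next event → T20; now {}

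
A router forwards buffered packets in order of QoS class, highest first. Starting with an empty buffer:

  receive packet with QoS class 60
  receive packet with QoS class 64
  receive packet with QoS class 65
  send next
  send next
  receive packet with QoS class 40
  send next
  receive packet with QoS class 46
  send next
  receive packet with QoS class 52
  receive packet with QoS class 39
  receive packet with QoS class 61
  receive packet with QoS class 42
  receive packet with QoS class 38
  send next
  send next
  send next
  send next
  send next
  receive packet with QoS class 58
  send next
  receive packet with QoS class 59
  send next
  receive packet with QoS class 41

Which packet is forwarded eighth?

insert 60 → {60}
insert 64 → {64, 60}
insert 65 → {65, 64, 60}
send next → 65; now {64, 60}
send next → 64; now {60}
insert 40 → {60, 40}
send next → 60; now {40}
insert 46 → {46, 40}
send next → 46; now {40}
insert 52 → {52, 40}
insert 39 → {52, 40, 39}
insert 61 → {61, 52, 40, 39}
insert 42 → {61, 52, 42, 40, 39}
insert 38 → {61, 52, 42, 40, 39, 38}
send next → 61; now {52, 42, 40, 39, 38}
send next → 52; now {42, 40, 39, 38}
send next → 42; now {40, 39, 38}
send next → 40; now {39, 38}
send next → 39; now {38}
insert 58 → {58, 38}
send next → 58; now {38}
insert 59 → {59, 38}
send next → 59; now {38}
insert 41 → {41, 38}

40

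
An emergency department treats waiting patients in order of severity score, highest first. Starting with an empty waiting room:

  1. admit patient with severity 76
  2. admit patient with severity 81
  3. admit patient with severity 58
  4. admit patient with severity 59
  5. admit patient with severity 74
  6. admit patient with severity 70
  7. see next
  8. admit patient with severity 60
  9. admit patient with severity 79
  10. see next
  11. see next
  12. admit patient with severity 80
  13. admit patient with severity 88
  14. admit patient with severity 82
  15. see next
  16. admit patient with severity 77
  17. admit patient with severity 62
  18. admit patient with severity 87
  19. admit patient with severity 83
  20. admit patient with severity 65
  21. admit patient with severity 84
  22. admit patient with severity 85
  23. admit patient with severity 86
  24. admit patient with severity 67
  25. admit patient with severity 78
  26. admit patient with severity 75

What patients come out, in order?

insert 76 → {76}
insert 81 → {81, 76}
insert 58 → {81, 76, 58}
insert 59 → {81, 76, 59, 58}
insert 74 → {81, 76, 74, 59, 58}
insert 70 → {81, 76, 74, 70, 59, 58}
see next → 81; now {76, 74, 70, 59, 58}
insert 60 → {76, 74, 70, 60, 59, 58}
insert 79 → {79, 76, 74, 70, 60, 59, 58}
see next → 79; now {76, 74, 70, 60, 59, 58}
see next → 76; now {74, 70, 60, 59, 58}
insert 80 → {80, 74, 70, 60, 59, 58}
insert 88 → {88, 80, 74, 70, 60, 59, 58}
insert 82 → {88, 82, 80, 74, 70, 60, 59, 58}
see next → 88; now {82, 80, 74, 70, 60, 59, 58}
insert 77 → {82, 80, 77, 74, 70, 60, 59, 58}
insert 62 → {82, 80, 77, 74, 70, 62, 60, 59, 58}
insert 87 → {87, 82, 80, 77, 74, 70, 62, 60, 59, 58}
insert 83 → {87, 83, 82, 80, 77, 74, 70, 62, 60, 59, 58}
insert 65 → {87, 83, 82, 80, 77, 74, 70, 65, 62, 60, 59, 58}
insert 84 → {87, 84, 83, 82, 80, 77, 74, 70, 65, 62, 60, 59, 58}
insert 85 → {87, 85, 84, 83, 82, 80, 77, 74, 70, 65, 62, 60, 59, 58}
insert 86 → {87, 86, 85, 84, 83, 82, 80, 77, 74, 70, 65, 62, 60, 59, 58}
insert 67 → {87, 86, 85, 84, 83, 82, 80, 77, 74, 70, 67, 65, 62, 60, 59, 58}
insert 78 → {87, 86, 85, 84, 83, 82, 80, 78, 77, 74, 70, 67, 65, 62, 60, 59, 58}
insert 75 → {87, 86, 85, 84, 83, 82, 80, 78, 77, 75, 74, 70, 67, 65, 62, 60, 59, 58}

[81, 79, 76, 88]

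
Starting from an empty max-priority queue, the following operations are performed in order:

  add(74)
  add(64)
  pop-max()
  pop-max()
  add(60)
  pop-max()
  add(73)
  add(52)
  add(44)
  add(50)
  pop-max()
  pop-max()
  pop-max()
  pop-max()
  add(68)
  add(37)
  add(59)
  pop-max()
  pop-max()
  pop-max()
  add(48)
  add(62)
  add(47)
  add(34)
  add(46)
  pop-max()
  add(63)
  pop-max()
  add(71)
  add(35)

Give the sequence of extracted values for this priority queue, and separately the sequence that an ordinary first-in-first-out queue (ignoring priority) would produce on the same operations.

insert 74 → {74}
insert 64 → {74, 64}
pop-max → 74; now {64}
pop-max → 64; now {}
insert 60 → {60}
pop-max → 60; now {}
insert 73 → {73}
insert 52 → {73, 52}
insert 44 → {73, 52, 44}
insert 50 → {73, 52, 50, 44}
pop-max → 73; now {52, 50, 44}
pop-max → 52; now {50, 44}
pop-max → 50; now {44}
pop-max → 44; now {}
insert 68 → {68}
insert 37 → {68, 37}
insert 59 → {68, 59, 37}
pop-max → 68; now {59, 37}
pop-max → 59; now {37}
pop-max → 37; now {}
insert 48 → {48}
insert 62 → {62, 48}
insert 47 → {62, 48, 47}
insert 34 → {62, 48, 47, 34}
insert 46 → {62, 48, 47, 46, 34}
pop-max → 62; now {48, 47, 46, 34}
insert 63 → {63, 48, 47, 46, 34}
pop-max → 63; now {48, 47, 46, 34}
insert 71 → {71, 48, 47, 46, 34}
insert 35 → {71, 48, 47, 46, 35, 34}

priority queue: 74, 64, 60, 73, 52, 50, 44, 68, 59, 37, 62, 63; FIFO queue: 74, 64, 60, 73, 52, 44, 50, 68, 37, 59, 48, 62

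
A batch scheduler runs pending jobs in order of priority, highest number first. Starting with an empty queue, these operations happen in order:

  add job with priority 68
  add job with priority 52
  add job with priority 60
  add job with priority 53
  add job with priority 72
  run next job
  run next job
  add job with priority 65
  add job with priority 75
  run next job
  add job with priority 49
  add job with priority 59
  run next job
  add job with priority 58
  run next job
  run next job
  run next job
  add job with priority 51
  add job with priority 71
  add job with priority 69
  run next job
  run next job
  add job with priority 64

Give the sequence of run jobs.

[72, 68, 75, 65, 60, 59, 58, 71, 69]

insert 68 → {68}
insert 52 → {68, 52}
insert 60 → {68, 60, 52}
insert 53 → {68, 60, 53, 52}
insert 72 → {72, 68, 60, 53, 52}
run next job → 72; now {68, 60, 53, 52}
run next job → 68; now {60, 53, 52}
insert 65 → {65, 60, 53, 52}
insert 75 → {75, 65, 60, 53, 52}
run next job → 75; now {65, 60, 53, 52}
insert 49 → {65, 60, 53, 52, 49}
insert 59 → {65, 60, 59, 53, 52, 49}
run next job → 65; now {60, 59, 53, 52, 49}
insert 58 → {60, 59, 58, 53, 52, 49}
run next job → 60; now {59, 58, 53, 52, 49}
run next job → 59; now {58, 53, 52, 49}
run next job → 58; now {53, 52, 49}
insert 51 → {53, 52, 51, 49}
insert 71 → {71, 53, 52, 51, 49}
insert 69 → {71, 69, 53, 52, 51, 49}
run next job → 71; now {69, 53, 52, 51, 49}
run next job → 69; now {53, 52, 51, 49}
insert 64 → {64, 53, 52, 51, 49}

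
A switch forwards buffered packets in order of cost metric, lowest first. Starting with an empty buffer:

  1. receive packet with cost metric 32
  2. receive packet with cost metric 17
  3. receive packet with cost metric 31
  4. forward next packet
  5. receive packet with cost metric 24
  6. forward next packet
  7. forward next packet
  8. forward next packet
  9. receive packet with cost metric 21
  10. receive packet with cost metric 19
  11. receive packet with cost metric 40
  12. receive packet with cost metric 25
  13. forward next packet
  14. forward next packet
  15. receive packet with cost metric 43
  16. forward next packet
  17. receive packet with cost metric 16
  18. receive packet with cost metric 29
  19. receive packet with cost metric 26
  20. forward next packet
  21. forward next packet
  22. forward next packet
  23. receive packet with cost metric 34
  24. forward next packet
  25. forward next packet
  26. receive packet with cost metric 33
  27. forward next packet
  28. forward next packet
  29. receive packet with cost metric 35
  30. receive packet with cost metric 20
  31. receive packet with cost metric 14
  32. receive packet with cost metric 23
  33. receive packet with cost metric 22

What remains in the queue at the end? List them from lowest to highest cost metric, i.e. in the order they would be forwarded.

[14, 20, 22, 23, 35]

insert 32 → {32}
insert 17 → {17, 32}
insert 31 → {17, 31, 32}
forward next packet → 17; now {31, 32}
insert 24 → {24, 31, 32}
forward next packet → 24; now {31, 32}
forward next packet → 31; now {32}
forward next packet → 32; now {}
insert 21 → {21}
insert 19 → {19, 21}
insert 40 → {19, 21, 40}
insert 25 → {19, 21, 25, 40}
forward next packet → 19; now {21, 25, 40}
forward next packet → 21; now {25, 40}
insert 43 → {25, 40, 43}
forward next packet → 25; now {40, 43}
insert 16 → {16, 40, 43}
insert 29 → {16, 29, 40, 43}
insert 26 → {16, 26, 29, 40, 43}
forward next packet → 16; now {26, 29, 40, 43}
forward next packet → 26; now {29, 40, 43}
forward next packet → 29; now {40, 43}
insert 34 → {34, 40, 43}
forward next packet → 34; now {40, 43}
forward next packet → 40; now {43}
insert 33 → {33, 43}
forward next packet → 33; now {43}
forward next packet → 43; now {}
insert 35 → {35}
insert 20 → {20, 35}
insert 14 → {14, 20, 35}
insert 23 → {14, 20, 23, 35}
insert 22 → {14, 20, 22, 23, 35}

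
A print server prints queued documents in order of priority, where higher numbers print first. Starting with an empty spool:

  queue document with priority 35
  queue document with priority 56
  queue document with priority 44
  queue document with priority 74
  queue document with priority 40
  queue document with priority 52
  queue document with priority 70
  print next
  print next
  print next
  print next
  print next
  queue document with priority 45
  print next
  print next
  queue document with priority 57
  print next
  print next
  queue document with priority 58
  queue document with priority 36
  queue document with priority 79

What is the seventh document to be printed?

40

insert 35 → {35}
insert 56 → {56, 35}
insert 44 → {56, 44, 35}
insert 74 → {74, 56, 44, 35}
insert 40 → {74, 56, 44, 40, 35}
insert 52 → {74, 56, 52, 44, 40, 35}
insert 70 → {74, 70, 56, 52, 44, 40, 35}
print next → 74; now {70, 56, 52, 44, 40, 35}
print next → 70; now {56, 52, 44, 40, 35}
print next → 56; now {52, 44, 40, 35}
print next → 52; now {44, 40, 35}
print next → 44; now {40, 35}
insert 45 → {45, 40, 35}
print next → 45; now {40, 35}
print next → 40; now {35}
insert 57 → {57, 35}
print next → 57; now {35}
print next → 35; now {}
insert 58 → {58}
insert 36 → {58, 36}
insert 79 → {79, 58, 36}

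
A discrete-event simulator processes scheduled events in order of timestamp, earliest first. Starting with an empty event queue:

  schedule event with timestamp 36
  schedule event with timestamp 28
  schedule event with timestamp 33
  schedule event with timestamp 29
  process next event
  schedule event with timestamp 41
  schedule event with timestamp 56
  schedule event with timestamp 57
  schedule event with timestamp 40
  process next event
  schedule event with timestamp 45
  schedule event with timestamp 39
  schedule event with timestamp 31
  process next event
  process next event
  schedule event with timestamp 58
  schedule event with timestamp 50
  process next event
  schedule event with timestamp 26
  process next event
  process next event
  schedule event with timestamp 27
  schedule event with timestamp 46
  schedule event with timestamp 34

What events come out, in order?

insert 36 → {36}
insert 28 → {28, 36}
insert 33 → {28, 33, 36}
insert 29 → {28, 29, 33, 36}
process next event → 28; now {29, 33, 36}
insert 41 → {29, 33, 36, 41}
insert 56 → {29, 33, 36, 41, 56}
insert 57 → {29, 33, 36, 41, 56, 57}
insert 40 → {29, 33, 36, 40, 41, 56, 57}
process next event → 29; now {33, 36, 40, 41, 56, 57}
insert 45 → {33, 36, 40, 41, 45, 56, 57}
insert 39 → {33, 36, 39, 40, 41, 45, 56, 57}
insert 31 → {31, 33, 36, 39, 40, 41, 45, 56, 57}
process next event → 31; now {33, 36, 39, 40, 41, 45, 56, 57}
process next event → 33; now {36, 39, 40, 41, 45, 56, 57}
insert 58 → {36, 39, 40, 41, 45, 56, 57, 58}
insert 50 → {36, 39, 40, 41, 45, 50, 56, 57, 58}
process next event → 36; now {39, 40, 41, 45, 50, 56, 57, 58}
insert 26 → {26, 39, 40, 41, 45, 50, 56, 57, 58}
process next event → 26; now {39, 40, 41, 45, 50, 56, 57, 58}
process next event → 39; now {40, 41, 45, 50, 56, 57, 58}
insert 27 → {27, 40, 41, 45, 50, 56, 57, 58}
insert 46 → {27, 40, 41, 45, 46, 50, 56, 57, 58}
insert 34 → {27, 34, 40, 41, 45, 46, 50, 56, 57, 58}

28 → 29 → 31 → 33 → 36 → 26 → 39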